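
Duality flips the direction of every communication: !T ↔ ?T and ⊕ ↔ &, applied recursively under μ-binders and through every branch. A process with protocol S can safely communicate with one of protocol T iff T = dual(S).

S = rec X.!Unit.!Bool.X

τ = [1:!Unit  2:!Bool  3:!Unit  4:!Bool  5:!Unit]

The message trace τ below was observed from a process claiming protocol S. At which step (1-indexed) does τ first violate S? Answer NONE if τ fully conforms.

step 1: !Unit  ok  now at !Bool.rec X.…
step 2: !Bool  ok  now at rec X.…
step 3: !Unit  ok  now at !Bool.rec X.…
step 4: !Bool  ok  now at rec X.…
step 5: !Unit  ok  now at !Bool.rec X.…
τ conforms to S (length 5)

NONE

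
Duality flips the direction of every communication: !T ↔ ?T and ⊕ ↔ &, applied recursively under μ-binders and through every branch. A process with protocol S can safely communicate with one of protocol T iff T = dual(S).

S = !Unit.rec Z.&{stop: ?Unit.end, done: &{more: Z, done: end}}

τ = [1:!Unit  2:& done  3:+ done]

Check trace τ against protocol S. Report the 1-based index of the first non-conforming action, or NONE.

3

[1] !Unit  ok  state: rec Z.…
[2] & done  ok  state: &{more: rec Z.…, done: end}
[3] got + done, protocol expects & more or & done  ✗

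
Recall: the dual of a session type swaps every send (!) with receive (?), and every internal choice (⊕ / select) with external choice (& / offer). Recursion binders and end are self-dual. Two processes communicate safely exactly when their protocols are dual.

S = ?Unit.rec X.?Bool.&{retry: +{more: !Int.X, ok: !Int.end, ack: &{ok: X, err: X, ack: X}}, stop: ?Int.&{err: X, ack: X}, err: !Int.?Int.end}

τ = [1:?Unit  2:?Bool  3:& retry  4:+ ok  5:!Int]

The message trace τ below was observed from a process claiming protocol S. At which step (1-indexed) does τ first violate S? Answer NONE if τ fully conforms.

NONE

[1] ?Unit  match  now at rec X.…
[2] ?Bool  match  now at &{retry: +{more: !Int.rec X.…, ok: !Int.end, ack: &{ok: rec X.…, err: rec X.…, ack: rec X.…}}, stop: ?Int.&{err: rec X.…, ack: rec X.…}, err: !Int.?Int.end}
[3] & retry  match  now at +{more: !Int.rec X.…, ok: !Int.end, ack: &{ok: rec X.…, err: rec X.…, ack: rec X.…}}
[4] + ok  match  now at !Int.end
[5] !Int  match  now at end
trace exhausted — no violation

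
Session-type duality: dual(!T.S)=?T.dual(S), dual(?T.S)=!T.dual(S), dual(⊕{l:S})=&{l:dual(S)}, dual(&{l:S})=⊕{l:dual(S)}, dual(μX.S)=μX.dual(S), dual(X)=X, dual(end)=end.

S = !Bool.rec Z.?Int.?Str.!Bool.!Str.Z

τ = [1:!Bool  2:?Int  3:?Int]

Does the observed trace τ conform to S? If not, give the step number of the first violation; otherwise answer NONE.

@1 !Bool  ✓  cont: rec Z.…
@2 ?Int  ✓  cont: ?Str.!Bool.!Str.rec Z.…
@3 got ?Int, protocol expects ?Str  ✗

3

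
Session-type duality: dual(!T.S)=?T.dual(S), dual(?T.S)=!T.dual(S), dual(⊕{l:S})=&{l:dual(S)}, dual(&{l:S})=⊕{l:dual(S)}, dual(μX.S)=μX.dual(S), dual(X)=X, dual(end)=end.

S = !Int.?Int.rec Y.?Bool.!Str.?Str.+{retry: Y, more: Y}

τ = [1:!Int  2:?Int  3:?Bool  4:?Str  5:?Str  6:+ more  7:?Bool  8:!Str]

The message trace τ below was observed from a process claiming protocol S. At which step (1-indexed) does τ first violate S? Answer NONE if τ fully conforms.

4

@1 !Int  match  now at ?Int.rec Y.…
@2 ?Int  match  now at rec Y.…
@3 ?Bool  match  now at !Str.?Str.+{retry: rec Y.…, more: rec Y.…}
@4 got ?Str, protocol expects !Str  ✗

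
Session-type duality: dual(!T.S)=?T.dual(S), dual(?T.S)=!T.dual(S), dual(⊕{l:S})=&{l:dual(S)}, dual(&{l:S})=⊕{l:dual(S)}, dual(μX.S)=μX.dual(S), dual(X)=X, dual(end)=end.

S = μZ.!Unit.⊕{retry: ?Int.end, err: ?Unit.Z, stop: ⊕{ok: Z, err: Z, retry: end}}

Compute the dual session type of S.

μZ.?Unit.&{retry: !Int.end, err: !Unit.Z, stop: &{ok: Z, err: Z, retry: end}}

μZ ↦ μZ  (μ self-dual)
  !Unit ↦ ?Unit
    ⊕{retry,err,stop} ↦ &{retry,err,stop}  (select→offer)
      [retry]
        ?Int ↦ !Int
          end self-dual
      [err]
        ?Unit ↦ !Unit
          Z self-dual
      [stop]
        ⊕{ok,err,retry} ↦ &{ok,err,retry}  (select→offer)
          [ok]
            Z self-dual
          [err]
            Z self-dual
          [retry]
            end self-dual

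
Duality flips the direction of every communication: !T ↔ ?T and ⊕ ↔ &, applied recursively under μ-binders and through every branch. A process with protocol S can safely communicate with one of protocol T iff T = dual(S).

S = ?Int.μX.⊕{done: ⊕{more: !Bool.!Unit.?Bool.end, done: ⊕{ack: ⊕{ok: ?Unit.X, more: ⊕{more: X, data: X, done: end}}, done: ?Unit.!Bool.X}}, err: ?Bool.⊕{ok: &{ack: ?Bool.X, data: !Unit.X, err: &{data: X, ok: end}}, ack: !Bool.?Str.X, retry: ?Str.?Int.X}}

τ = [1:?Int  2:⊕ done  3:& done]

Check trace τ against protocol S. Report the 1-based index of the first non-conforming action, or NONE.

@1 ?Int  ok  residual = μX.…
@2 ⊕ done  ok  residual = ⊕{more: !Bool.!Unit.?Bool.end, done: ⊕{ack: ⊕{ok: ?Unit.μX.…, more: ⊕{more: μX.…, data: μX.…, done: end}}, done: ?Unit.!Bool.μX.…}}
@3 got & done, protocol expects ⊕ more or ⊕ done  ✗

3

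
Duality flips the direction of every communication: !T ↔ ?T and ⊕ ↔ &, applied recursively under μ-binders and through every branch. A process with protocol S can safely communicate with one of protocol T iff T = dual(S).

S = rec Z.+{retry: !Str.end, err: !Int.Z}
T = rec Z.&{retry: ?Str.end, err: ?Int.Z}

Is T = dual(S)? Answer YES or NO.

rec Z | rec Z  ✓ (rec unchanged)
  +{retry,err} | &{retry,err}  ✓ labels match
    case retry:
      !Str | ?Str  ✓
        end | end  ✓
    case err:
      !Int | ?Int  ✓
        Z | Z  ✓

YES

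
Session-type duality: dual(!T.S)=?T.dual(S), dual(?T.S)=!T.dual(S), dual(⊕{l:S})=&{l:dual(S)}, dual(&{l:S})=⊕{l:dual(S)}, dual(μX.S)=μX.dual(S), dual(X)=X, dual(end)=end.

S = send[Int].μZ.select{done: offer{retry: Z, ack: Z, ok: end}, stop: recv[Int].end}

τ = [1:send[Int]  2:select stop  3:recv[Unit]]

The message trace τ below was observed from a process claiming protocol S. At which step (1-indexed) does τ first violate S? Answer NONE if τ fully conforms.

step 1: send[Int]  ok  residual = μZ.…
step 2: select stop  ok  residual = recv[Int].end
step 3: got recv[Unit], protocol expects recv[Int]  ✗

3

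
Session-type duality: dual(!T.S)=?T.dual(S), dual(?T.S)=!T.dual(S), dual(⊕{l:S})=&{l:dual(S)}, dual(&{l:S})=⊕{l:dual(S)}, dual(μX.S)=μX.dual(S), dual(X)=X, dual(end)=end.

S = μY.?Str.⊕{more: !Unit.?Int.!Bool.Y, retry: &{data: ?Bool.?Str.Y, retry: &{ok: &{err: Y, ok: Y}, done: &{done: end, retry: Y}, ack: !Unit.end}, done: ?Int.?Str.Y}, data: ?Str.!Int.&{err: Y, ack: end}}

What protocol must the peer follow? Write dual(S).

μY.!Str.&{more: ?Unit.!Int.?Bool.Y, retry: ⊕{data: !Bool.!Str.Y, retry: ⊕{ok: ⊕{err: Y, ok: Y}, done: ⊕{done: end, retry: Y}, ack: ?Unit.end}, done: !Int.!Str.Y}, data: !Str.?Int.⊕{err: Y, ack: end}}

μY → μY  (binder kept)
  ?Str → !Str
    ⊕{more,retry,data} → &{more,retry,data}  (internal→external)
      case more:
        !Unit → ?Unit
          ?Int → !Int
            !Bool → ?Bool
              dual(Y) = Y
      case retry:
        &{data,retry,done} → ⊕{data,retry,done}  (external→internal)
          case data:
            ?Bool → !Bool
              ?Str → !Str
                dual(Y) = Y
          case retry:
            &{ok,done,ack} → ⊕{ok,done,ack}  (external→internal)
              case ok:
                &{err,ok} → ⊕{err,ok}  (external→internal)
                  case err:
                    dual(Y) = Y
                  case ok:
                    dual(Y) = Y
              case done:
                &{done,retry} → ⊕{done,retry}  (external→internal)
                  case done:
                    dual(end) = end
                  case retry:
                    dual(Y) = Y
              case ack:
                !Unit → ?Unit
                  dual(end) = end
          case done:
            ?Int → !Int
              ?Str → !Str
                dual(Y) = Y
      case data:
        ?Str → !Str
          !Int → ?Int
            &{err,ack} → ⊕{err,ack}  (external→internal)
              case err:
                dual(Y) = Y
              case ack:
                dual(end) = end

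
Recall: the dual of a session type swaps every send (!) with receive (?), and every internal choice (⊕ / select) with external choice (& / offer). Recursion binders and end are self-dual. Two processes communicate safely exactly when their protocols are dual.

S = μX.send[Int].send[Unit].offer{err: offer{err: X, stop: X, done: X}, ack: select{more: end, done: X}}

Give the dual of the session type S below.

μX → μX  (binder kept)
  send[Int] → recv[Int]
    send[Unit] → recv[Unit]
      offer{err,ack} → select{err,ack}  (&→⊕)
        [err]
          offer{err,stop,done} → select{err,stop,done}  (&→⊕)
            [err]
              X ↦ X
            [stop]
              X ↦ X
            [done]
              X ↦ X
        [ack]
          select{more,done} → offer{more,done}  (⊕→&)
            [more]
              end ↦ end
            [done]
              X ↦ X

μX.recv[Int].recv[Unit].select{err: select{err: X, stop: X, done: X}, ack: offer{more: end, done: X}}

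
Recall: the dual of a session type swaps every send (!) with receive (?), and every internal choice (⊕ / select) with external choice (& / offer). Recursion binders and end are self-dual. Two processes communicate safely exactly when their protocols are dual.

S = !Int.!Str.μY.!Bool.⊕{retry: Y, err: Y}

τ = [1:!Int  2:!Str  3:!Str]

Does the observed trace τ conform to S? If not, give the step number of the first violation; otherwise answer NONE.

3

@1 !Int  match  cont: !Str.μY.…
@2 !Str  match  cont: μY.…
@3 got !Str, protocol expects !Bool  ✗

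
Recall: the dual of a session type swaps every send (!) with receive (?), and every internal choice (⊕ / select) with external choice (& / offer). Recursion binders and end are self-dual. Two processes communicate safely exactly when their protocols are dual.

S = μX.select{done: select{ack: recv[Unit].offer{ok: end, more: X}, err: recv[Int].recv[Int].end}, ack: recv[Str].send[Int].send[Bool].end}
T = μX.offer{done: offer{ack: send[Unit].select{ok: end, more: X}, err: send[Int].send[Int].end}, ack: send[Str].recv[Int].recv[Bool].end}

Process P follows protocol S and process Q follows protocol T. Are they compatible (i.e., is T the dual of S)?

YES

μX vs μX  ✓ (binder kept)
  select{done,ack} vs offer{done,ack}  ✓ same labels
    • done:
      select{ack,err} vs offer{ack,err}  ✓ same labels
        • ack:
          recv[Unit] vs send[Unit]  ✓
            offer{ok,more} vs select{ok,more}  ✓ same labels
              • ok:
                end vs end  ✓
              • more:
                X vs X  ✓
        • err:
          recv[Int] vs send[Int]  ✓
            recv[Int] vs send[Int]  ✓
              end vs end  ✓
    • ack:
      recv[Str] vs send[Str]  ✓
        send[Int] vs recv[Int]  ✓
          send[Bool] vs recv[Bool]  ✓
            end vs end  ✓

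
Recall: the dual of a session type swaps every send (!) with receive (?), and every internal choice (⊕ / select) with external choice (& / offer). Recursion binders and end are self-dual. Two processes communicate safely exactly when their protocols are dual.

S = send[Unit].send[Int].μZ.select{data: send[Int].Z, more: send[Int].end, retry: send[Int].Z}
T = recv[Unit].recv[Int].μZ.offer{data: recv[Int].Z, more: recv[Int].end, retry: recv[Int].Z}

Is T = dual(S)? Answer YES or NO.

YES

send[Unit] | recv[Unit]  ✓
  send[Int] | recv[Int]  ✓
    μZ | μZ  ✓ (binder kept)
      select{data,more,retry} | offer{data,more,retry}  ✓ label sets agree
        case data:
          send[Int] | recv[Int]  ✓
            Z | Z  ✓
        case more:
          send[Int] | recv[Int]  ✓
            end | end  ✓
        case retry:
          send[Int] | recv[Int]  ✓
            Z | Z  ✓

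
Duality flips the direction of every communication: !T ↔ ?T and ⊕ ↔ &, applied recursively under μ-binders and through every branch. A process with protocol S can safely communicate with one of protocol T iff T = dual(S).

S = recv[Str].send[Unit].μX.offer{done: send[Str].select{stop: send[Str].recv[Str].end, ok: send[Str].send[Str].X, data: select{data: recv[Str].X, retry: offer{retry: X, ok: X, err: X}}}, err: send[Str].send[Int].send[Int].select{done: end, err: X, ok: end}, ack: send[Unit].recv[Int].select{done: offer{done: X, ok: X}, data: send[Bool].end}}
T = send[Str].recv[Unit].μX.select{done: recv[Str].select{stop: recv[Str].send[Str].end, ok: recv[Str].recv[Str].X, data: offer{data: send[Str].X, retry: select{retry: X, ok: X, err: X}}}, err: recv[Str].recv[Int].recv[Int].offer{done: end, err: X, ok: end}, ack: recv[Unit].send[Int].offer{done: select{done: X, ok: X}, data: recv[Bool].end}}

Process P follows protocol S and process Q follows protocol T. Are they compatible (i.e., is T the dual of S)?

NO

recv[Str] | send[Str]  ok
  send[Unit] | recv[Unit]  ok
    μX | μX  ok (μ self-dual)
      offer{done,err,ack} | select{done,err,ack}  ok labels match
        • done:
          send[Str] | recv[Str]  ok
            select{stop,ok,data} | select{stop,ok,data}  ✗ choice polarity not flipped — not dual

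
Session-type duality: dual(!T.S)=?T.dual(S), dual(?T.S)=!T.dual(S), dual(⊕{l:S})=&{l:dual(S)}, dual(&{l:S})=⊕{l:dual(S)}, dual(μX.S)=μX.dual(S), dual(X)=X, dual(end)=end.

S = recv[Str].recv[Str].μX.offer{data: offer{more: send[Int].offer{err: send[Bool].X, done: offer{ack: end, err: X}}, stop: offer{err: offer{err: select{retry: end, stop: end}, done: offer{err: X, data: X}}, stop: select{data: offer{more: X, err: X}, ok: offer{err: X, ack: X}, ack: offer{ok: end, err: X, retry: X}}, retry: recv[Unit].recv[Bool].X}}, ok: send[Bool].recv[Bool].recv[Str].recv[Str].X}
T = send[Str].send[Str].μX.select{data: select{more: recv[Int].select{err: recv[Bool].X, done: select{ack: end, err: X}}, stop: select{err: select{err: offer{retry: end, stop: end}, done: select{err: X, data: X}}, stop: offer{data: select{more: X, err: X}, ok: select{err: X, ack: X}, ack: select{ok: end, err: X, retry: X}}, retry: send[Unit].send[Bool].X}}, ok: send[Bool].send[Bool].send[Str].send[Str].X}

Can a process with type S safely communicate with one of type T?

recv[Str] ‖ send[Str]  ok
  recv[Str] ‖ send[Str]  ok
    μX ‖ μX  ok (rec unchanged)
      offer{data,ok} ‖ select{data,ok}  ok labels match
        • data:
          offer{more,stop} ‖ select{more,stop}  ok labels match
            • more:
              send[Int] ‖ recv[Int]  ok
                offer{err,done} ‖ select{err,done}  ok labels match
                  • err:
                    send[Bool] ‖ recv[Bool]  ok
                      X ‖ X  ok
                  • done:
                    offer{ack,err} ‖ select{ack,err}  ok labels match
                      • ack:
                        end ‖ end  ok
                      • err:
                        X ‖ X  ok
            • stop:
              offer{err,stop,retry} ‖ select{err,stop,retry}  ok labels match
                • err:
                  offer{err,done} ‖ select{err,done}  ok labels match
                    • err:
                      select{retry,stop} ‖ offer{retry,stop}  ok labels match
                        • retry:
                          end ‖ end  ok
                        • stop:
                          end ‖ end  ok
                    • done:
                      offer{err,data} ‖ select{err,data}  ok labels match
                        • err:
                          X ‖ X  ok
                        • data:
                          X ‖ X  ok
                • stop:
                  select{data,ok,ack} ‖ offer{data,ok,ack}  ok labels match
                    • data:
                      offer{more,err} ‖ select{more,err}  ok labels match
                        • more:
                          X ‖ X  ok
                        • err:
                          X ‖ X  ok
                    • ok:
                      offer{err,ack} ‖ select{err,ack}  ok labels match
                        • err:
                          X ‖ X  ok
                        • ack:
                          X ‖ X  ok
                    • ack:
                      offer{ok,err,retry} ‖ select{ok,err,retry}  ok labels match
                        • ok:
                          end ‖ end  ok
                        • err:
                          X ‖ X  ok
                        • retry:
                          X ‖ X  ok
                • retry:
                  recv[Unit] ‖ send[Unit]  ok
                    recv[Bool] ‖ send[Bool]  ok
                      X ‖ X  ok
        • ok:
          send[Bool] ‖ send[Bool]  ✗ same direction on both sides — not dual

NO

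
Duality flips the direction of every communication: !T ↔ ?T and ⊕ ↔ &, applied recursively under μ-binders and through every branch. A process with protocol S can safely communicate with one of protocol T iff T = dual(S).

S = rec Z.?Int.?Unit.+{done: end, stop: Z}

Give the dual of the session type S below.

rec Z ↦ rec Z  (binder kept)
  ?Int ↦ !Int
    ?Unit ↦ !Unit
      +{done,stop} ↦ &{done,stop}  (select→offer)
        • done:
          end self-dual
        • stop:
          Z self-dual

rec Z.!Int.!Unit.&{done: end, stop: Z}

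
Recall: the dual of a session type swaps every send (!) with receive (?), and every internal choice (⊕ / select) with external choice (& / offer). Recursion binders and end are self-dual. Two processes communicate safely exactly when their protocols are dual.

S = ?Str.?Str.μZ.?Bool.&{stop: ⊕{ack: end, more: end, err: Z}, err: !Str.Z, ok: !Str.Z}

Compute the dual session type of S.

!Str.!Str.μZ.!Bool.⊕{stop: &{ack: end, more: end, err: Z}, err: ?Str.Z, ok: ?Str.Z}

?Str = !Str
  ?Str = !Str
    μZ = μZ  (rec unchanged)
      ?Bool = !Bool
        &{stop,err,ok} = ⊕{stop,err,ok}  (&→⊕)
          • stop:
            ⊕{ack,more,err} = &{ack,more,err}  (internal→external)
              • ack:
                end self-dual
              • more:
                end self-dual
              • err:
                Z self-dual
          • err:
            !Str = ?Str
              Z self-dual
          • ok:
            !Str = ?Str
              Z self-dual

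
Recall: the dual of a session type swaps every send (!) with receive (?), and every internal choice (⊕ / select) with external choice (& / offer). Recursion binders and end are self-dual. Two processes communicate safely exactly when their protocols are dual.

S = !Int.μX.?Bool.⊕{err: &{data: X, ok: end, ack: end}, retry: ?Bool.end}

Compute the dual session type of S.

!Int ↦ ?Int
  μX ↦ μX  (binder kept)
    ?Bool ↦ !Bool
      ⊕{err,retry} ↦ &{err,retry}  (⊕→&)
        case err:
          &{data,ok,ack} ↦ ⊕{data,ok,ack}  (offer→select)
            case data:
              X ↦ X
            case ok:
              end ↦ end
            case ack:
              end ↦ end
        case retry:
          ?Bool ↦ !Bool
            end ↦ end

?Int.μX.!Bool.&{err: ⊕{data: X, ok: end, ack: end}, retry: !Bool.end}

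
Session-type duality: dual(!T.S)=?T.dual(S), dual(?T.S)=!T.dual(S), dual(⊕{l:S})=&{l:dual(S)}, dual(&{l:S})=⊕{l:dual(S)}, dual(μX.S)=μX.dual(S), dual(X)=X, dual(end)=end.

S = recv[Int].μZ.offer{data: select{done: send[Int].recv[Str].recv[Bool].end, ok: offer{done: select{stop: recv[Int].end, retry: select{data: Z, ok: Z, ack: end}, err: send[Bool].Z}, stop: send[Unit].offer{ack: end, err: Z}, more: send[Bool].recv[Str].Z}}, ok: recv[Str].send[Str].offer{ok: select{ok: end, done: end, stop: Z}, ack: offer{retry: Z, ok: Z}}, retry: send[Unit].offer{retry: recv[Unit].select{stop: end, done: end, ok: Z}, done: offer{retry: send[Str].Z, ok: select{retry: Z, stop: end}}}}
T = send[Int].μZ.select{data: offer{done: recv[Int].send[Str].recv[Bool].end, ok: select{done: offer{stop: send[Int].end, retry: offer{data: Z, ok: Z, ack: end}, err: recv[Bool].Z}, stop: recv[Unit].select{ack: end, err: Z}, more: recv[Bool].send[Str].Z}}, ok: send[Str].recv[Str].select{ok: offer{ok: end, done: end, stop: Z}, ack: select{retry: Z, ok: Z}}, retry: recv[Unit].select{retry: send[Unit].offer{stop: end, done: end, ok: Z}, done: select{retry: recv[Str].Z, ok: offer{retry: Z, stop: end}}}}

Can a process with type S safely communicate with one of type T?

NO

recv[Int] vs send[Int]  ✓
  μZ vs μZ  ✓ (rec unchanged)
    offer{data,ok,retry} vs select{data,ok,retry}  ✓ label sets agree
      • data:
        select{done,ok} vs offer{done,ok}  ✓ label sets agree
          • done:
            send[Int] vs recv[Int]  ✓
              recv[Str] vs send[Str]  ✓
                recv[Bool] vs recv[Bool]  ✗ same direction on both sides — not dual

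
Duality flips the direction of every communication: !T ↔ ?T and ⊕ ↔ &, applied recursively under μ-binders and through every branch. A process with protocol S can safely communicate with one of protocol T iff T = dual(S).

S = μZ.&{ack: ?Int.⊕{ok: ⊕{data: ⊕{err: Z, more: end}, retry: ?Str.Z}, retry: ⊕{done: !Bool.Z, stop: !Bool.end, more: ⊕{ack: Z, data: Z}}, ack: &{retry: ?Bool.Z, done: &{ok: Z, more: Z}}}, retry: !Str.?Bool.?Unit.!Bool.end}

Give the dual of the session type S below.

μZ ↦ μZ  (rec unchanged)
  &{ack,retry} ↦ ⊕{ack,retry}  (&→⊕)
    [ack]
      ?Int ↦ !Int
        ⊕{ok,retry,ack} ↦ &{ok,retry,ack}  (select→offer)
          [ok]
            ⊕{data,retry} ↦ &{data,retry}  (select→offer)
              [data]
                ⊕{err,more} ↦ &{err,more}  (select→offer)
                  [err]
                    dual(Z) = Z
                  [more]
                    dual(end) = end
              [retry]
                ?Str ↦ !Str
                  dual(Z) = Z
          [retry]
            ⊕{done,stop,more} ↦ &{done,stop,more}  (select→offer)
              [done]
                !Bool ↦ ?Bool
                  dual(Z) = Z
              [stop]
                !Bool ↦ ?Bool
                  dual(end) = end
              [more]
                ⊕{ack,data} ↦ &{ack,data}  (select→offer)
                  [ack]
                    dual(Z) = Z
                  [data]
                    dual(Z) = Z
          [ack]
            &{retry,done} ↦ ⊕{retry,done}  (&→⊕)
              [retry]
                ?Bool ↦ !Bool
                  dual(Z) = Z
              [done]
                &{ok,more} ↦ ⊕{ok,more}  (&→⊕)
                  [ok]
                    dual(Z) = Z
                  [more]
                    dual(Z) = Z
    [retry]
      !Str ↦ ?Str
        ?Bool ↦ !Bool
          ?Unit ↦ !Unit
            !Bool ↦ ?Bool
              dual(end) = end

μZ.⊕{ack: !Int.&{ok: &{data: &{err: Z, more: end}, retry: !Str.Z}, retry: &{done: ?Bool.Z, stop: ?Bool.end, more: &{ack: Z, data: Z}}, ack: ⊕{retry: !Bool.Z, done: ⊕{ok: Z, more: Z}}}, retry: ?Str.!Bool.!Unit.?Bool.end}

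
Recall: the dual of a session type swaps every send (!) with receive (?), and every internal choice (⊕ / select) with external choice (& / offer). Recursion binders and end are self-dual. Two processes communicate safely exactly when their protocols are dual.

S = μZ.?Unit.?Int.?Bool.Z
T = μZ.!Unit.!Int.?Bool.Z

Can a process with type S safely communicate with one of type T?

NO

μZ ‖ μZ  ok (binder kept)
  ?Unit ‖ !Unit  ok
    ?Int ‖ !Int  ok
      ?Bool ‖ ?Bool  ✗ same direction on both sides — not dual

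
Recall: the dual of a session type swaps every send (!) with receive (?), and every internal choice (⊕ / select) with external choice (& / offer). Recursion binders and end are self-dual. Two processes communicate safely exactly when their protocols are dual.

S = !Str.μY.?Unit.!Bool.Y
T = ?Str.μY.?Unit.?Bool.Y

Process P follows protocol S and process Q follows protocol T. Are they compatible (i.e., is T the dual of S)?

!Str ‖ ?Str  ✓
  μY ‖ μY  ✓ (rec unchanged)
    ?Unit ‖ ?Unit  ✗ same direction on both sides — not dual

NO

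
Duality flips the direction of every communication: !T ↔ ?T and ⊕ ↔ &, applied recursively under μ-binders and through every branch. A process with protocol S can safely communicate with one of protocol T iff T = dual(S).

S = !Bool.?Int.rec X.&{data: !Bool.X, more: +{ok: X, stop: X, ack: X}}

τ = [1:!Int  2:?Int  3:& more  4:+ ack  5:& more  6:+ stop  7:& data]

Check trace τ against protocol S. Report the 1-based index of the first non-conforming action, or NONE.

1

@1 got !Int, protocol expects !Bool  ✗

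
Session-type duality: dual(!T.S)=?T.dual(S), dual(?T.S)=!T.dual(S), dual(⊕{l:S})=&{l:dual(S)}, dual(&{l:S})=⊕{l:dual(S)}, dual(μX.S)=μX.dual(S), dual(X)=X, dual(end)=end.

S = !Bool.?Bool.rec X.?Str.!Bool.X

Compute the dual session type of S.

?Bool.!Bool.rec X.!Str.?Bool.X

!Bool = ?Bool
  ?Bool = !Bool
    rec X = rec X  (μ self-dual)
      ?Str = !Str
        !Bool = ?Bool
          X self-dual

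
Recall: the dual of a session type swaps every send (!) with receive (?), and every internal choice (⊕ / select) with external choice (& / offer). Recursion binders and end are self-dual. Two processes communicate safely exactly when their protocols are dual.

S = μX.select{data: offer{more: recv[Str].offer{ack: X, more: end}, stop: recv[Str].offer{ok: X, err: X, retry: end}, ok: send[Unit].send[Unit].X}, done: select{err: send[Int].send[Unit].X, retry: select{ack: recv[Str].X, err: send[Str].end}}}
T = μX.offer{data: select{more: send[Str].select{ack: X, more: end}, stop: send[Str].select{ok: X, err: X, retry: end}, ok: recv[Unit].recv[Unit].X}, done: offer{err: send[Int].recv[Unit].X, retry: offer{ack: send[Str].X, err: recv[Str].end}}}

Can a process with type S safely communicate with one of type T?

NO

μX ‖ μX  ok (μ self-dual)
  select{data,done} ‖ offer{data,done}  ok same labels
    • data:
      offer{more,stop,ok} ‖ select{more,stop,ok}  ok same labels
        • more:
          recv[Str] ‖ send[Str]  ok
            offer{ack,more} ‖ select{ack,more}  ok same labels
              • ack:
                X ‖ X  ok
              • more:
                end ‖ end  ok
        • stop:
          recv[Str] ‖ send[Str]  ok
            offer{ok,err,retry} ‖ select{ok,err,retry}  ok same labels
              • ok:
                X ‖ X  ok
              • err:
                X ‖ X  ok
              • retry:
                end ‖ end  ok
        • ok:
          send[Unit] ‖ recv[Unit]  ok
            send[Unit] ‖ recv[Unit]  ok
              X ‖ X  ok
    • done:
      select{err,retry} ‖ offer{err,retry}  ok same labels
        • err:
          send[Int] ‖ send[Int]  ✗ same direction on both sides — not dual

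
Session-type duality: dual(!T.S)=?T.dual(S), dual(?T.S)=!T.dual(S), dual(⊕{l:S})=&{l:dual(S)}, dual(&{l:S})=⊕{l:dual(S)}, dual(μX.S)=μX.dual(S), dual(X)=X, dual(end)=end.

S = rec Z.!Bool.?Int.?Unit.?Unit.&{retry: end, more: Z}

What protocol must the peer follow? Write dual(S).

rec Z = rec Z  (rec unchanged)
  !Bool = ?Bool
    ?Int = !Int
      ?Unit = !Unit
        ?Unit = !Unit
          &{retry,more} = +{retry,more}  (external→internal)
            [retry]
              end self-dual
            [more]
              Z self-dual

rec Z.?Bool.!Int.!Unit.!Unit.+{retry: end, more: Z}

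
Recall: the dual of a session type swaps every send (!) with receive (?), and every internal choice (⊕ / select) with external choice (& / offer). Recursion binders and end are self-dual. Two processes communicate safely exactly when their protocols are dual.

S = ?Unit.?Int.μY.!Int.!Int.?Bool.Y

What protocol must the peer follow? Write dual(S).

!Unit.!Int.μY.?Int.?Int.!Bool.Y

?Unit ↦ !Unit
  ?Int ↦ !Int
    μY ↦ μY  (binder kept)
      !Int ↦ ?Int
        !Int ↦ ?Int
          ?Bool ↦ !Bool
            Y ↦ Y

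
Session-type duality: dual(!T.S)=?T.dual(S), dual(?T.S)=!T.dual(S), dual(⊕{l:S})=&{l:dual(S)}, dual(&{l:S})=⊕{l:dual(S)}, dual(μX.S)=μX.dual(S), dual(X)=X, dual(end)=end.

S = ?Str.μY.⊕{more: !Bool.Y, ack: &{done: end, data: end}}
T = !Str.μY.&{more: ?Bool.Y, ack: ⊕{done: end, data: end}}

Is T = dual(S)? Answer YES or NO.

?Str ‖ !Str  match
  μY ‖ μY  match (μ self-dual)
    ⊕{more,ack} ‖ &{more,ack}  match labels match
      case more:
        !Bool ‖ ?Bool  match
          Y ‖ Y  match
      case ack:
        &{done,data} ‖ ⊕{done,data}  match labels match
          case done:
            end ‖ end  match
          case data:
            end ‖ end  match

YES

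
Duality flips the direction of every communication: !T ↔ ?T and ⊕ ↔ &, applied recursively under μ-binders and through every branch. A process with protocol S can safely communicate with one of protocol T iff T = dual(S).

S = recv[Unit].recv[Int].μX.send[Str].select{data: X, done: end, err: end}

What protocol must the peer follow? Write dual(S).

send[Unit].send[Int].μX.recv[Str].offer{data: X, done: end, err: end}

recv[Unit] = send[Unit]
  recv[Int] = send[Int]
    μX = μX  (rec unchanged)
      send[Str] = recv[Str]
        select{data,done,err} = offer{data,done,err}  (⊕→&)
          • data:
            X ↦ X
          • done:
            end ↦ end
          • err:
            end ↦ end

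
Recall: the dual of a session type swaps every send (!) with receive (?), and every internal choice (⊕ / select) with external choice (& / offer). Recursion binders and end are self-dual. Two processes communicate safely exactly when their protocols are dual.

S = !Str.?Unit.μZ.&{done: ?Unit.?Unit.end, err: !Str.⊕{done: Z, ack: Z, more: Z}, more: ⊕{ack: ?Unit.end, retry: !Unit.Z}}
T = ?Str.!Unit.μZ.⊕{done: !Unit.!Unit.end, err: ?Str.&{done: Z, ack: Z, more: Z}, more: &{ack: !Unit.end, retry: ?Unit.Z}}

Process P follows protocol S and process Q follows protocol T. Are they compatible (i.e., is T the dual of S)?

YES

!Str ‖ ?Str  ✓
  ?Unit ‖ !Unit  ✓
    μZ ‖ μZ  ✓ (binder kept)
      &{done,err,more} ‖ ⊕{done,err,more}  ✓ labels match
        • done:
          ?Unit ‖ !Unit  ✓
            ?Unit ‖ !Unit  ✓
              end ‖ end  ✓
        • err:
          !Str ‖ ?Str  ✓
            ⊕{done,ack,more} ‖ &{done,ack,more}  ✓ labels match
              • done:
                Z ‖ Z  ✓
              • ack:
                Z ‖ Z  ✓
              • more:
                Z ‖ Z  ✓
        • more:
          ⊕{ack,retry} ‖ &{ack,retry}  ✓ labels match
            • ack:
              ?Unit ‖ !Unit  ✓
                end ‖ end  ✓
            • retry:
              !Unit ‖ ?Unit  ✓
                Z ‖ Z  ✓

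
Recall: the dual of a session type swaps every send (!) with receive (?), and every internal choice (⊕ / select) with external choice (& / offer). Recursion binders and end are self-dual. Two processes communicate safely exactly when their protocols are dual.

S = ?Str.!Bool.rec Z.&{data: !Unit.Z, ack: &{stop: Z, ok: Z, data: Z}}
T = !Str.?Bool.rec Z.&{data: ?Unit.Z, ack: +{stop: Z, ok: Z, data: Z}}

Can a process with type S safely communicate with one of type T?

NO

?Str vs !Str  match
  !Bool vs ?Bool  match
    rec Z vs rec Z  match (μ self-dual)
      &{data,ack} vs &{data,ack}  ✗ choice polarity not flipped — not dual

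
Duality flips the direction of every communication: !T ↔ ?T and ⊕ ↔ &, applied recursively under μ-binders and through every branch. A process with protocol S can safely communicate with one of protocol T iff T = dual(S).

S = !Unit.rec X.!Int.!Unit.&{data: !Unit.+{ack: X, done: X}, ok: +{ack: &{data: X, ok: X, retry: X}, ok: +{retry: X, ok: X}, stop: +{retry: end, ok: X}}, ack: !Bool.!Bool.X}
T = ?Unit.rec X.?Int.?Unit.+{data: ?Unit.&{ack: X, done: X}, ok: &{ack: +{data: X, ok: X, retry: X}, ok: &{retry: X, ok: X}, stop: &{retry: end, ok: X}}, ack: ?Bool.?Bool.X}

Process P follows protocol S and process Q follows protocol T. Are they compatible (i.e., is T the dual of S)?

!Unit vs ?Unit  ok
  rec X vs rec X  ok (rec unchanged)
    !Int vs ?Int  ok
      !Unit vs ?Unit  ok
        &{data,ok,ack} vs +{data,ok,ack}  ok labels match
          • data:
            !Unit vs ?Unit  ok
              +{ack,done} vs &{ack,done}  ok labels match
                • ack:
                  X vs X  ok
                • done:
                  X vs X  ok
          • ok:
            +{ack,ok,stop} vs &{ack,ok,stop}  ok labels match
              • ack:
                &{data,ok,retry} vs +{data,ok,retry}  ok labels match
                  • data:
                    X vs X  ok
                  • ok:
                    X vs X  ok
                  • retry:
                    X vs X  ok
              • ok:
                +{retry,ok} vs &{retry,ok}  ok labels match
                  • retry:
                    X vs X  ok
                  • ok:
                    X vs X  ok
              • stop:
                +{retry,ok} vs &{retry,ok}  ok labels match
                  • retry:
                    end vs end  ok
                  • ok:
                    X vs X  ok
          • ack:
            !Bool vs ?Bool  ok
              !Bool vs ?Bool  ok
                X vs X  ok

YES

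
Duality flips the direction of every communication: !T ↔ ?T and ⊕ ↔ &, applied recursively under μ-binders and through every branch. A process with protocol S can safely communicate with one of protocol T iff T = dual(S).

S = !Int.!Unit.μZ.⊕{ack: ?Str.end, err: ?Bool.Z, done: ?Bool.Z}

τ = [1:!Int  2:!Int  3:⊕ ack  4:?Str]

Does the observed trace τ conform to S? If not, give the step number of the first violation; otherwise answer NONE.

2

@1 !Int  match  cont: !Unit.μZ.…
@2 got !Int, protocol expects !Unit  ✗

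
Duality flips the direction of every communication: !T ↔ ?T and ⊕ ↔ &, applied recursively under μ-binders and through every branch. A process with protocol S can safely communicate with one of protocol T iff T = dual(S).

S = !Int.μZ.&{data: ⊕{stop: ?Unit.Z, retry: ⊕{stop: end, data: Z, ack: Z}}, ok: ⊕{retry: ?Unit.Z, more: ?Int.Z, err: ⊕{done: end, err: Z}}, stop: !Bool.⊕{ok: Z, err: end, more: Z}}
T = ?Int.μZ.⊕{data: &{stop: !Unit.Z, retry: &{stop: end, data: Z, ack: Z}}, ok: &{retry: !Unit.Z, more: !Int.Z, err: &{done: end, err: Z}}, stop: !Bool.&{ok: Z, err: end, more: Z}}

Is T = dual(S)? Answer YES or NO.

NO

!Int vs ?Int  match
  μZ vs μZ  match (binder kept)
    &{data,ok,stop} vs ⊕{data,ok,stop}  match same labels
      • data:
        ⊕{stop,retry} vs &{stop,retry}  match same labels
          • stop:
            ?Unit vs !Unit  match
              Z vs Z  match
          • retry:
            ⊕{stop,data,ack} vs &{stop,data,ack}  match same labels
              • stop:
                end vs end  match
              • data:
                Z vs Z  match
              • ack:
                Z vs Z  match
      • ok:
        ⊕{retry,more,err} vs &{retry,more,err}  match same labels
          • retry:
            ?Unit vs !Unit  match
              Z vs Z  match
          • more:
            ?Int vs !Int  match
              Z vs Z  match
          • err:
            ⊕{done,err} vs &{done,err}  match same labels
              • done:
                end vs end  match
              • err:
                Z vs Z  match
      • stop:
        !Bool vs !Bool  ✗ same direction on both sides — not dual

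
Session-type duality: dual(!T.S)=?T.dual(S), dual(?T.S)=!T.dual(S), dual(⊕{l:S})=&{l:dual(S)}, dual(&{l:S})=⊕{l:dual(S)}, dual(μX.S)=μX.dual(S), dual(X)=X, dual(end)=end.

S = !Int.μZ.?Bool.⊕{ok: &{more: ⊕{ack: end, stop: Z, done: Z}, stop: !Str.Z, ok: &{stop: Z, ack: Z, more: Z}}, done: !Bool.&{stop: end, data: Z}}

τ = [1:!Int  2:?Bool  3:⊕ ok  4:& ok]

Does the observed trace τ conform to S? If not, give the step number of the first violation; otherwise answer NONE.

step 1: !Int  ✓  state: μZ.…
step 2: ?Bool  ✓  state: ⊕{ok: &{more: ⊕{ack: end, stop: μZ.…, done: μZ.…}, stop: !Str.μZ.…, ok: &{stop: μZ.…, ack: μZ.…, more: μZ.…}}, done: !Bool.&{stop: end, data: μZ.…}}
step 3: ⊕ ok  ✓  state: &{more: ⊕{ack: end, stop: μZ.…, done: μZ.…}, stop: !Str.μZ.…, ok: &{stop: μZ.…, ack: μZ.…, more: μZ.…}}
step 4: & ok  ✓  state: &{stop: μZ.…, ack: μZ.…, more: μZ.…}
all 4 steps conform

NONE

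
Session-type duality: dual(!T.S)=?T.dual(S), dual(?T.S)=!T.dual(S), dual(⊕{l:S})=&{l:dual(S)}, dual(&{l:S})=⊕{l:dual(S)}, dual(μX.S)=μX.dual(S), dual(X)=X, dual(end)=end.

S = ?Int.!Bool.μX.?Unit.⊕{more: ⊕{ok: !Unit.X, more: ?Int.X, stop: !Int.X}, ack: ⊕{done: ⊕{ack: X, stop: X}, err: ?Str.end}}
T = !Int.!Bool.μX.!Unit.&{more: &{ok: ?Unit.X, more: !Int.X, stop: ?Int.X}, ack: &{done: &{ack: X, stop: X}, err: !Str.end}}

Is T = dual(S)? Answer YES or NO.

?Int | !Int  ✓
  !Bool | !Bool  ✗ same direction on both sides — not dual

NO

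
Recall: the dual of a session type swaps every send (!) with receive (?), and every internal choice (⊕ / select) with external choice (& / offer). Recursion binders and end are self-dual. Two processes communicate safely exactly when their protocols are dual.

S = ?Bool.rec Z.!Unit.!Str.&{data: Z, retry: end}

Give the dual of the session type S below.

!Bool.rec Z.?Unit.?Str.+{data: Z, retry: end}

?Bool = !Bool
  rec Z = rec Z  (binder kept)
    !Unit = ?Unit
      !Str = ?Str
        &{data,retry} = +{data,retry}  (&→⊕)
          • data:
            dual(Z) = Z
          • retry:
            dual(end) = end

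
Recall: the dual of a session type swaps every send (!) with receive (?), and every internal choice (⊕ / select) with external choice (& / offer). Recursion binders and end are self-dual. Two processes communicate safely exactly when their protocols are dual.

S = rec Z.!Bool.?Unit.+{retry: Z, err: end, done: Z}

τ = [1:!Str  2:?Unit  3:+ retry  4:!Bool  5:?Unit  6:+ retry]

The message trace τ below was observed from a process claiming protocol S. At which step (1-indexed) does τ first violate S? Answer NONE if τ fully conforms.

1

@1 got !Str, protocol expects !Bool  ✗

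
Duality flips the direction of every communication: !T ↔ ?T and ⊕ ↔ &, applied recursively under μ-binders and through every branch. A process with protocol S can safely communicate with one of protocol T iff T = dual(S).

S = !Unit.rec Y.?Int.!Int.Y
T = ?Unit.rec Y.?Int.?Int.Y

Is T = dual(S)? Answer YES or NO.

!Unit ‖ ?Unit  match
  rec Y ‖ rec Y  match (binder kept)
    ?Int ‖ ?Int  ✗ same direction on both sides — not dual

NO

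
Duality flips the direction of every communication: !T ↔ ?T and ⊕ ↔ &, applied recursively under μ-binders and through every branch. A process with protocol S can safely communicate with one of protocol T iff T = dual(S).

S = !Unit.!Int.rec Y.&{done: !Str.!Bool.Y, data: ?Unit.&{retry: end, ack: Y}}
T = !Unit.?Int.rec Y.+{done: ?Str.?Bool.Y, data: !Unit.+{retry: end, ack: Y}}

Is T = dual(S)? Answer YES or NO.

!Unit ‖ !Unit  ✗ same direction on both sides — not dual

NO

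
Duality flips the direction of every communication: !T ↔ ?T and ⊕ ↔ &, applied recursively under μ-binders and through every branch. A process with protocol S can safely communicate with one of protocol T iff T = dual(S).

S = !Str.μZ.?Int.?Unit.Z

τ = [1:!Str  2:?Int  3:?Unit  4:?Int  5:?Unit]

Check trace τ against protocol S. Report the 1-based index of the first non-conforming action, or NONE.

NONE

@1 !Str  ok  now at μZ.…
@2 ?Int  ok  now at ?Unit.μZ.…
@3 ?Unit  ok  now at μZ.…
@4 ?Int  ok  now at ?Unit.μZ.…
@5 ?Unit  ok  now at μZ.…
τ conforms to S (length 5)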